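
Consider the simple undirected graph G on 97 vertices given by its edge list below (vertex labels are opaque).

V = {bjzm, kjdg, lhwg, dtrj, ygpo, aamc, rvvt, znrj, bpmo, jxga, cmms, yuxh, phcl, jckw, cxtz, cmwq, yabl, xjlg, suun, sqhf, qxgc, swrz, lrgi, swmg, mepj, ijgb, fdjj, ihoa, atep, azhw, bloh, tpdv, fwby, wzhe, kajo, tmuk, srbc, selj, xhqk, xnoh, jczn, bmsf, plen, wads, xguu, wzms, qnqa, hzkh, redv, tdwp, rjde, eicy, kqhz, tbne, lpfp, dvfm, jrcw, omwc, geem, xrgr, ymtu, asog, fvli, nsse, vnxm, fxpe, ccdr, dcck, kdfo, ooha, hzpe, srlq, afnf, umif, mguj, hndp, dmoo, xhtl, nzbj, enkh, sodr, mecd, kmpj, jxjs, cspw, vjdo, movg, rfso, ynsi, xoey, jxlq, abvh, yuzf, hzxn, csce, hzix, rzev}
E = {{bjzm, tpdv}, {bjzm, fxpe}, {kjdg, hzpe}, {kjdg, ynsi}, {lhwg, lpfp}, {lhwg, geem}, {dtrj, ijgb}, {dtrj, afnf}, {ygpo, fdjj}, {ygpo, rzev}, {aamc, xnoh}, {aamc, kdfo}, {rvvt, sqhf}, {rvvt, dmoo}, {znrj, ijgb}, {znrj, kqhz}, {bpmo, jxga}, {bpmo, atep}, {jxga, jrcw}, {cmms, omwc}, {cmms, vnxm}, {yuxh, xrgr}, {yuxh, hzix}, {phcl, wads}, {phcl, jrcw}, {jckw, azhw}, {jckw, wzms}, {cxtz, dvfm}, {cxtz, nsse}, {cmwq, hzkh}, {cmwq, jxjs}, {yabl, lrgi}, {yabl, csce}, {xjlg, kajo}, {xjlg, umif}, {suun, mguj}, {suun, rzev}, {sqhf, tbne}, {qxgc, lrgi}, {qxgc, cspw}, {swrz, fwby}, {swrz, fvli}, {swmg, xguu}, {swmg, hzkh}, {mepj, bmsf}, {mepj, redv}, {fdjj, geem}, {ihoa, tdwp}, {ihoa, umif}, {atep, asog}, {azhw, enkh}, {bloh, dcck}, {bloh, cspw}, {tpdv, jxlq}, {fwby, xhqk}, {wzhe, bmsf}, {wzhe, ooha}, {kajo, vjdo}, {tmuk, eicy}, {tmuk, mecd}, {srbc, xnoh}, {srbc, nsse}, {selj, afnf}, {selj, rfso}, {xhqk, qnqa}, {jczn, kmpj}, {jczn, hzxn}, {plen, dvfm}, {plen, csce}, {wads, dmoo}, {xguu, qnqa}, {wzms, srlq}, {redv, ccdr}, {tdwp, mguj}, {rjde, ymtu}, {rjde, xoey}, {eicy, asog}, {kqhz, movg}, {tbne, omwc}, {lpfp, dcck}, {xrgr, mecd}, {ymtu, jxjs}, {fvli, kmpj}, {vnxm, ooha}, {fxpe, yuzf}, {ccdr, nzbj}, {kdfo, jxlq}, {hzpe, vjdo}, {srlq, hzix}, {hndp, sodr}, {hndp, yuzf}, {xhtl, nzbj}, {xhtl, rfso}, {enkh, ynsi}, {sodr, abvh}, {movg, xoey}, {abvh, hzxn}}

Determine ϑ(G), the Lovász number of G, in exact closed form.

97*cos(pi/97)/(cos(pi/97) + 1)

Vertex geem has 2 neighbors: lhwg, fdjj.
deg(qxgc) = 2; N(qxgc) = {lrgi, cspw}.
deg(sodr) = 2; N(sodr) = {hndp, abvh}.
N(azhw) = {jckw, enkh}, |N(azhw)| = 2.
2-regular, N=97; this is C_{97}, the 97-cycle.
A has 49 distinct eigenvalues ≈ [2.0, 1.99581, 1.98324, 1.96236, 1.93324, 1.89602, 1.85084, 1.7979, 1.73742, 1.66966, 1.59489, 1.51343, 1.42562, 1.33183, 1.23246, 1.12791, 1.01864, 0.90509, 0.78775, 0.6671, 0.54366, 0.41794, 0.29046, 0.16176, 0.03239, -0.09712, -0.22623, -0.35438, -0.48105, -0.6057, -0.72781, -0.84687, -0.96237, -1.07384, -1.1808, -1.28282, -1.37945, -1.47029, -1.55497, -1.63313, -1.70443, -1.76859, -1.82533, -1.87441, -1.91563, -1.94882, -1.97383, -1.99057, -1.99895].
Lovász: ϑ = −97(-2*cos(pi/97))/(2+-(-1)*2*cos(pi/97)) = 97*cos(pi/97)/(cos(pi/97) + 1).
= 48.487279214… (decimal).
α=48, χ(Ḡ)=49; ϑ=97*cos(pi/97)/(cos(pi/97) + 1) lies between (both strict).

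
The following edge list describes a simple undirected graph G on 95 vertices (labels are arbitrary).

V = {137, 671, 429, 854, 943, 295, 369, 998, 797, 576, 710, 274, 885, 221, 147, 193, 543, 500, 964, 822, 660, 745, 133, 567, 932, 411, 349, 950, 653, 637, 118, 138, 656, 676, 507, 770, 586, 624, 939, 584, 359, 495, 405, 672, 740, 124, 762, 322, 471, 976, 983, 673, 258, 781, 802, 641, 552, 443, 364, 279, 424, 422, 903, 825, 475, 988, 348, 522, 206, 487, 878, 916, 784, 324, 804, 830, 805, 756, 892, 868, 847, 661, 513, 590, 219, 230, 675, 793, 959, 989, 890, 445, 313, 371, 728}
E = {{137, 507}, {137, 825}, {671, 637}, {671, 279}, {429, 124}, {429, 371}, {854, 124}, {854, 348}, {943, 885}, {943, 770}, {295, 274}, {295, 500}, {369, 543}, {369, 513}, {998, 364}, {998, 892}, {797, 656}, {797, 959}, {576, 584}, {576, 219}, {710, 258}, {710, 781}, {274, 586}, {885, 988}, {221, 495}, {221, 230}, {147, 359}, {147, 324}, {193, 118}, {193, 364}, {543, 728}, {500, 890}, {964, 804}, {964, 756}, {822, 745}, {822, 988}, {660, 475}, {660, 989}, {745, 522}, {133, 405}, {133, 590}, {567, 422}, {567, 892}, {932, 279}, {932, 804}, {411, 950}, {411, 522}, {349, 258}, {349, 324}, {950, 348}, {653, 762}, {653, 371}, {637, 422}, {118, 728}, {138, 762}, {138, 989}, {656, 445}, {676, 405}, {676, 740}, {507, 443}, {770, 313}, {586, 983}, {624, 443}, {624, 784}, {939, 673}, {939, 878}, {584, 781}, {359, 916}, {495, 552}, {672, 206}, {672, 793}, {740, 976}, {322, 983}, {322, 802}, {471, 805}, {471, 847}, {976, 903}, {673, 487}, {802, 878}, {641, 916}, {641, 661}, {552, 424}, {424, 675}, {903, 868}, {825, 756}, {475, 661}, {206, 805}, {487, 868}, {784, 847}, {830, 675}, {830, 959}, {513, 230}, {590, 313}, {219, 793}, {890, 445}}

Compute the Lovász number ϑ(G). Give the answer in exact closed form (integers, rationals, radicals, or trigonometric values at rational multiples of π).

Vertex 500 has 2 neighbors: 295, 890.
N(193) = {118, 364}, |N(193)| = 2.
deg(804) = 2; N(804) = {964, 932}.
deg(584) = 2; N(584) = {576, 781}.
2-regular, N=95; a single 95-cycle (edge-transitive).
A has 48 distinct eigenvalues ≈ [2.0, 1.99563, 1.98253, 1.96076, 1.93042, 1.89163, 1.84458, 1.78946, 1.72651, 1.65602, 1.57828, 1.49364, 1.40247, 1.30517, 1.20216, 1.0939, 0.98085, 0.86351, 0.74239, 0.61803, 0.49097, 0.36176, 0.23097, 0.09917, -0.03307, -0.16516, -0.29653, -0.4266, -0.55481, -0.68059, -0.80339, -0.92268, -1.03794, -1.14866, -1.25435, -1.35456, -1.44885, -1.5368, -1.61803, -1.69219, -1.75895, -1.81801, -1.86913, -1.91207, -1.94665, -1.97272, -1.99017, -1.99891].
−95·(-2*cos(pi/95)) / ((2)−(-2*cos(pi/95))) = 95*cos(pi/95)/(cos(pi/95) + 1) = ϑ(G).
Numerically 47.48701.
47 ≤ 95*cos(pi/95)/(cos(pi/95) + 1) ≤ 48: both strict.

95*cos(pi/95)/(cos(pi/95) + 1)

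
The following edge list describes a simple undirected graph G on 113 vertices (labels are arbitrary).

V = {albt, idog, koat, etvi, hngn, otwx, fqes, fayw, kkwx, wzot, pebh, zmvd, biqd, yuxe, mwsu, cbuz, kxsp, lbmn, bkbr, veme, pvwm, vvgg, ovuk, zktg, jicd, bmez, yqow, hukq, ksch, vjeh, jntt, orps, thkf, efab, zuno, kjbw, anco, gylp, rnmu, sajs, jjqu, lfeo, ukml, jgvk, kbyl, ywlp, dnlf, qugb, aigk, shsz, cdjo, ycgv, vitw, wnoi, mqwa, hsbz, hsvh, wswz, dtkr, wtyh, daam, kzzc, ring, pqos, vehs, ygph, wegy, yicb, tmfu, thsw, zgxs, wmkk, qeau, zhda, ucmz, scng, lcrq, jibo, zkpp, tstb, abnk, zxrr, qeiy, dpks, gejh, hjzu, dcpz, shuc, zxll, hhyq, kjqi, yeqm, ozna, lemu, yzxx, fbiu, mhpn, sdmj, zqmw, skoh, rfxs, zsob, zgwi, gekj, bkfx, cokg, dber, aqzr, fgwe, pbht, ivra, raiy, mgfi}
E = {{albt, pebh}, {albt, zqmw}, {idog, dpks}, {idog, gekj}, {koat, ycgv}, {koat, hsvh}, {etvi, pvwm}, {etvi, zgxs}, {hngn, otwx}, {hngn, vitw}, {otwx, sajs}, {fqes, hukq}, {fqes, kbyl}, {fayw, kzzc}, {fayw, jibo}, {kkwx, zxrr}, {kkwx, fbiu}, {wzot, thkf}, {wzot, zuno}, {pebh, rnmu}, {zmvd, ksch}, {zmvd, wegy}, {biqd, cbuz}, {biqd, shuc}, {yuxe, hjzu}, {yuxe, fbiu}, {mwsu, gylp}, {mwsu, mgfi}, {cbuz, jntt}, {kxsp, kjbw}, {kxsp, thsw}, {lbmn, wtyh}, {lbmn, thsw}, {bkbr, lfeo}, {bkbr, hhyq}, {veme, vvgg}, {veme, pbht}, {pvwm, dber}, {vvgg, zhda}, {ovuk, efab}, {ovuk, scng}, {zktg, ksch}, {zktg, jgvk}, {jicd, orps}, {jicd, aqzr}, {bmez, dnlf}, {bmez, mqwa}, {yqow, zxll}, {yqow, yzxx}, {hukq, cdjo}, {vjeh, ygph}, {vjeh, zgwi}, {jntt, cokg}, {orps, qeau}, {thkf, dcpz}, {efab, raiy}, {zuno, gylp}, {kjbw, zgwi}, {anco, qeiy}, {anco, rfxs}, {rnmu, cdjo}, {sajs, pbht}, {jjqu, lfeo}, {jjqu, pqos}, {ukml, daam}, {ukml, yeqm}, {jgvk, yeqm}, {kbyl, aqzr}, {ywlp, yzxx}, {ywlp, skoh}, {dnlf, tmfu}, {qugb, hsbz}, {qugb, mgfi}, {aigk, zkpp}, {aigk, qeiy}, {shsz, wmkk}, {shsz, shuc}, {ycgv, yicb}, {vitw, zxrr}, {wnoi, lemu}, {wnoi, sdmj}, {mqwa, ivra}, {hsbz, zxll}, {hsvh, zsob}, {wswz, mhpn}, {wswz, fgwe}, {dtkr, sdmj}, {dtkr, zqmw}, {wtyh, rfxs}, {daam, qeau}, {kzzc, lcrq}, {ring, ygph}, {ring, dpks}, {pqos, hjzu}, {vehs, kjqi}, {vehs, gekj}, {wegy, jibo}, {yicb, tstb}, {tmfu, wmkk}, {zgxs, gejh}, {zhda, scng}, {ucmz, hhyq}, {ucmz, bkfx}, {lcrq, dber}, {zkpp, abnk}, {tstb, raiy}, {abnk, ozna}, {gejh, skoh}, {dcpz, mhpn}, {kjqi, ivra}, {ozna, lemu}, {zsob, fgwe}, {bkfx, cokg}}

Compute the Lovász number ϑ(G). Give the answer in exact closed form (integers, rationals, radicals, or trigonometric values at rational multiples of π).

Vertex hukq has 2 neighbors: fqes, cdjo.
N(kkwx) = {zxrr, fbiu}, |N(kkwx)| = 2.
deg(ygph) = 2; N(ygph) = {vjeh, ring}.
Vertex vvgg has 2 neighbors: veme, zhda.
Every vertex has degree 2 (N=113); connected 2-regular on 113 ⇒ C_{113}.
The 57 distinct eigenvalues: [2.0, 1.996909, 1.987646, 1.972239, 1.950736, 1.923203, 1.889726, 1.850408, 1.80537, 1.754752, 1.69871, 1.637418, 1.571064, 1.499854, 1.424009, 1.343762, 1.259361, 1.171068, 1.079155, 0.983906, 0.885616, 0.784589, 0.681137, 0.575579, 0.468242, 0.359458, 0.249563, 0.138897, 0.027801, -0.083381, -0.194305, -0.304628, -0.41401, -0.522112, -0.628601, -0.733146, -0.835425, -0.935122, -1.031929, -1.125546, -1.215684, -1.302064, -1.38442, -1.462497, -1.536053, -1.604861, -1.668709, -1.727399, -1.780749, -1.828596, -1.87079, -1.907202, -1.937718, -1.962246, -1.980708, -1.993048, -1.999227].
−113·(-2*cos(pi/113)) / ((2)−(-2*cos(pi/113))) = 113*cos(pi/113)/(cos(pi/113) + 1) = ϑ(G).
ϑ(G) ≈ 56.4891.
α=56, χ(Ḡ)=57; ϑ=113*cos(pi/113)/(cos(pi/113) + 1) lies between (both strict).

113*cos(pi/113)/(cos(pi/113) + 1)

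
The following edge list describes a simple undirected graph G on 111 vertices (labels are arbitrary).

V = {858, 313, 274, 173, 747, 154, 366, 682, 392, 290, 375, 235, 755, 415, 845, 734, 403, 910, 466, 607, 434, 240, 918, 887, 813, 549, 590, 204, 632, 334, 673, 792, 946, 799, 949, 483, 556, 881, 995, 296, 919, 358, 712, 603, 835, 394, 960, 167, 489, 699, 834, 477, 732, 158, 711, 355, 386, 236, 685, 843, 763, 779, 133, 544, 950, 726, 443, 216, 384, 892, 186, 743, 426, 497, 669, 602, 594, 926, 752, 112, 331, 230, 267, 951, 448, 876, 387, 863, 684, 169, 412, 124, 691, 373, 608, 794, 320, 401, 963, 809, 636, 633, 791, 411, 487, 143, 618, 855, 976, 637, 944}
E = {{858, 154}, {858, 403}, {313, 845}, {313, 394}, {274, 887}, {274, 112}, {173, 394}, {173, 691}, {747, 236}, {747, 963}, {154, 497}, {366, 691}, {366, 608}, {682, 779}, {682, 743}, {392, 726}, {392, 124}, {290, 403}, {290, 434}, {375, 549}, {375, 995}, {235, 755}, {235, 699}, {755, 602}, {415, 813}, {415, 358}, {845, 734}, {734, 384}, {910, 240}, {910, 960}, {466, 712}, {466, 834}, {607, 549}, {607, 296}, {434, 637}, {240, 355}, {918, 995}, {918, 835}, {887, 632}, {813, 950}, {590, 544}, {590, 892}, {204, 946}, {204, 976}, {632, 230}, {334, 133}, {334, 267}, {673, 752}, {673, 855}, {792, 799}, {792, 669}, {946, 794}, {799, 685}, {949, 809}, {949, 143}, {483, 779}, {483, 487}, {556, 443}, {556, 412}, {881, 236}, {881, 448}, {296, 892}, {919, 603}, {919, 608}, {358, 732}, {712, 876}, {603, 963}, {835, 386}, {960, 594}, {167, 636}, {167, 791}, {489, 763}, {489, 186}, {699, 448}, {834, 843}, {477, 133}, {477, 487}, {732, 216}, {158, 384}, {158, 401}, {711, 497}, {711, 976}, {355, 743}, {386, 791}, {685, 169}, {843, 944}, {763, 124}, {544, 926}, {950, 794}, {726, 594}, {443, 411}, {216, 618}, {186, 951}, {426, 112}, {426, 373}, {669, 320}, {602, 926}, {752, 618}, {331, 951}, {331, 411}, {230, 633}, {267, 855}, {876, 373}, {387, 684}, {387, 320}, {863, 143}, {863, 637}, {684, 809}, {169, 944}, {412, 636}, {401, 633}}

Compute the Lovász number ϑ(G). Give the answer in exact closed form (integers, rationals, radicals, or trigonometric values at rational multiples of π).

111*cos(pi/111)/(cos(pi/111) + 1)

N(712) = {466, 876}, |N(712)| = 2.
deg(549) = 2; N(549) = {375, 607}.
deg(590) = 2; N(590) = {544, 892}.
Vertex 373 has 2 neighbors: 426, 876.
2-regular, N=111; connected 2-regular on 111 ⇒ C_{111}.
A has 56 distinct eigenvalues ≈ [2.0, 1.997, 1.987, 1.971, 1.949, 1.92, 1.886, 1.845, 1.798, 1.746, 1.688, 1.625, 1.556, 1.482, 1.404, 1.321, 1.234, 1.143, 1.049, 0.951, 0.85, 0.746, 0.64, 0.531, 0.421, 0.31, 0.198, 0.085, -0.028, -0.141, -0.254, -0.366, -0.477, -0.586, -0.693, -0.798, -0.9, -1.0, -1.096, -1.189, -1.278, -1.363, -1.444, -1.52, -1.591, -1.657, -1.718, -1.773, -1.822, -1.866, -1.904, -1.935, -1.961, -1.98, -1.993, -1.999].
−111·(-2*cos(pi/111)) / ((2)−(-2*cos(pi/111))) = 111*cos(pi/111)/(cos(pi/111) + 1) = ϑ(G).
= 55.4888841… (decimal).
α=55, χ(Ḡ)=56; ϑ=111*cos(pi/111)/(cos(pi/111) + 1) lies between (both strict).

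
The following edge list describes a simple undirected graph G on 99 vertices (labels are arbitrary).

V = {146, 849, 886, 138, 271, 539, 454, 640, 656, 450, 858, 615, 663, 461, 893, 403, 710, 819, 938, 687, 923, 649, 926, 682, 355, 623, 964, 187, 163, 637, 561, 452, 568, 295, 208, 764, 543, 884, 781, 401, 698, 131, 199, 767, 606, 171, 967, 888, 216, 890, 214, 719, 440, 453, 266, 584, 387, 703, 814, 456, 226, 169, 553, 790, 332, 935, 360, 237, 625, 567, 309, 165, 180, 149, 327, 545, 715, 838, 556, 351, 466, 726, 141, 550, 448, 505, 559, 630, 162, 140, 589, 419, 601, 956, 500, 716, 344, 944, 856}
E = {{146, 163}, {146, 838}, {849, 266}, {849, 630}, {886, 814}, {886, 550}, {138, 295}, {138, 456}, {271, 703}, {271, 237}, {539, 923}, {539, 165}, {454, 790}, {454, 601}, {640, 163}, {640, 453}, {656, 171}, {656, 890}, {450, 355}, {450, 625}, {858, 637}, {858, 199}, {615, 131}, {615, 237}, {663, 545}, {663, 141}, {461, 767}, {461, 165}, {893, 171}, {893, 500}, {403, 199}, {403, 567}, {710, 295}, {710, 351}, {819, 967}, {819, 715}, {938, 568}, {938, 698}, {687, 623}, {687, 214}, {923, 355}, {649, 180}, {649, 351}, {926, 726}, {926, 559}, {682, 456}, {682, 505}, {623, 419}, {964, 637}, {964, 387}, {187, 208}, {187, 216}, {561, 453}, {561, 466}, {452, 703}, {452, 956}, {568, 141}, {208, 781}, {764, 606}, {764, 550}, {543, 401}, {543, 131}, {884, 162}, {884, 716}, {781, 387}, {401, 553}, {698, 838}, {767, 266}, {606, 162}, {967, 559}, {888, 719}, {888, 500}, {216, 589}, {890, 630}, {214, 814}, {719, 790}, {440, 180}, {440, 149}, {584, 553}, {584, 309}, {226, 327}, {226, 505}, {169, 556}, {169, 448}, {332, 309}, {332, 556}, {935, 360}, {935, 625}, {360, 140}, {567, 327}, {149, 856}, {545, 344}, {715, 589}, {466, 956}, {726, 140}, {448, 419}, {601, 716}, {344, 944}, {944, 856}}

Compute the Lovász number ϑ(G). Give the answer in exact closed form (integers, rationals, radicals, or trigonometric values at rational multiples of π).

99*cos(pi/99)/(cos(pi/99) + 1)

Vertex 453 has 2 neighbors: 640, 561.
Vertex 500 has 2 neighbors: 893, 888.
N(710) = {295, 351}, |N(710)| = 2.
Vertex 138 has 2 neighbors: 295, 456.
Every vertex has degree 2 (N=99); connected 2-regular on 99 ⇒ C_{99}.
spec(A) ≈ [2.0, 1.99597, 1.98391, 1.96386, 1.9359, 1.90014, 1.85674, 1.80585, 1.7477, 1.68251, 1.61054, 1.53209, 1.44747, 1.35702, 1.26111, 1.16011, 1.05445, 0.94454, 0.83083, 0.71377, 0.59384, 0.47152, 0.3473, 0.22168, 0.09516, -0.03173, -0.1585, -0.28463, -0.40961, -0.53295, -0.65414, -0.77269, -0.88813, -1.0, -1.10784, -1.21122, -1.30972, -1.40295, -1.49053, -1.57211, -1.64735, -1.71597, -1.77767, -1.83222, -1.87939, -1.91899, -1.95086, -1.97488, -1.99094, -1.99899] (distinct, 5 d.p.).
λ_max=2, λ_min=-2*cos(pi/99); ϑ = −99·λ_min/(λ_max−λ_min) = 99*cos(pi/99)/(cos(pi/99) + 1).
= 49.487536287… (decimal).
Check 49 ≤ 99*cos(pi/99)/(cos(pi/99) + 1) ≤ 50: both strict.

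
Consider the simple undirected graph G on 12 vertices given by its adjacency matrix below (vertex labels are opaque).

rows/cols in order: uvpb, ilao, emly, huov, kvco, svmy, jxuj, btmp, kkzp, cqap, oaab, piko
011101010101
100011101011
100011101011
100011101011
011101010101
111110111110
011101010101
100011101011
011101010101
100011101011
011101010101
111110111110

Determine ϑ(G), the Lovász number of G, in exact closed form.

Vertex cqap has 7 neighbors: uvpb, kvco, svmy, jxuj, kkzp, oaab, piko.
N(uvpb) = {ilao, emly, huov, svmy, btmp, cqap, piko}, |N(uvpb)| = 7.
Vertex svmy has 10 neighbors: uvpb, ilao, emly, huov, kvco, jxuj, btmp, kkzp, cqap, oaab.
N(btmp) = {uvpb, kvco, svmy, jxuj, kkzp, oaab, piko}, |N(btmp)| = 7.
3 parts of sizes [5, 5, 2]; α(G) = 5 = ϑ (perfect).
≈ 5.00000000 (to 8 d.p.).
5 ≤ 5 ≤ 5: collapsed.

5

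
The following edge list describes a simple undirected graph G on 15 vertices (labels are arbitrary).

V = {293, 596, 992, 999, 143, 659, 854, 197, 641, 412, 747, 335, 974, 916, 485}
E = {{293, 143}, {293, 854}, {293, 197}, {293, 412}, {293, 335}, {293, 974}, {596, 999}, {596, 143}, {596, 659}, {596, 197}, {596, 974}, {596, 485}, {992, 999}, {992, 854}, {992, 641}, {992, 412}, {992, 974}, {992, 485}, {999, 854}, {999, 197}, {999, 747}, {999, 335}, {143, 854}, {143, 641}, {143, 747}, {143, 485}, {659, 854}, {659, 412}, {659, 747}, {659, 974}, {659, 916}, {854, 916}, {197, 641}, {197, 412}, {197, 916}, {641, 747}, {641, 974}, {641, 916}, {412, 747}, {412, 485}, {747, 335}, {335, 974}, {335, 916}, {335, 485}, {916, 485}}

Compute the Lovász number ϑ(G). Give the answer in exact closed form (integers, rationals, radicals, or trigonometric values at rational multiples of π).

5

Vertex 485 has 6 neighbors: 596, 992, 143, 412, 335, 916.
N(659) = {596, 854, 412, 747, 974, 916}, |N(659)| = 6.
Vertex 992 has 6 neighbors: 999, 854, 641, 412, 974, 485.
N(143) = {293, 596, 854, 641, 747, 485}, |N(143)| = 6.
Every vertex has degree 6 (N=15); Kneser K(6,2) on C(6,2)=15 vertices.
A has 3 distinct eigenvalues ≈ [6.0, 1.0, -3.0].
With N=15: ϑ(G) = 15·(-1*(-3))/(6−(-3)) = 5.
= 5.00000000… (decimal).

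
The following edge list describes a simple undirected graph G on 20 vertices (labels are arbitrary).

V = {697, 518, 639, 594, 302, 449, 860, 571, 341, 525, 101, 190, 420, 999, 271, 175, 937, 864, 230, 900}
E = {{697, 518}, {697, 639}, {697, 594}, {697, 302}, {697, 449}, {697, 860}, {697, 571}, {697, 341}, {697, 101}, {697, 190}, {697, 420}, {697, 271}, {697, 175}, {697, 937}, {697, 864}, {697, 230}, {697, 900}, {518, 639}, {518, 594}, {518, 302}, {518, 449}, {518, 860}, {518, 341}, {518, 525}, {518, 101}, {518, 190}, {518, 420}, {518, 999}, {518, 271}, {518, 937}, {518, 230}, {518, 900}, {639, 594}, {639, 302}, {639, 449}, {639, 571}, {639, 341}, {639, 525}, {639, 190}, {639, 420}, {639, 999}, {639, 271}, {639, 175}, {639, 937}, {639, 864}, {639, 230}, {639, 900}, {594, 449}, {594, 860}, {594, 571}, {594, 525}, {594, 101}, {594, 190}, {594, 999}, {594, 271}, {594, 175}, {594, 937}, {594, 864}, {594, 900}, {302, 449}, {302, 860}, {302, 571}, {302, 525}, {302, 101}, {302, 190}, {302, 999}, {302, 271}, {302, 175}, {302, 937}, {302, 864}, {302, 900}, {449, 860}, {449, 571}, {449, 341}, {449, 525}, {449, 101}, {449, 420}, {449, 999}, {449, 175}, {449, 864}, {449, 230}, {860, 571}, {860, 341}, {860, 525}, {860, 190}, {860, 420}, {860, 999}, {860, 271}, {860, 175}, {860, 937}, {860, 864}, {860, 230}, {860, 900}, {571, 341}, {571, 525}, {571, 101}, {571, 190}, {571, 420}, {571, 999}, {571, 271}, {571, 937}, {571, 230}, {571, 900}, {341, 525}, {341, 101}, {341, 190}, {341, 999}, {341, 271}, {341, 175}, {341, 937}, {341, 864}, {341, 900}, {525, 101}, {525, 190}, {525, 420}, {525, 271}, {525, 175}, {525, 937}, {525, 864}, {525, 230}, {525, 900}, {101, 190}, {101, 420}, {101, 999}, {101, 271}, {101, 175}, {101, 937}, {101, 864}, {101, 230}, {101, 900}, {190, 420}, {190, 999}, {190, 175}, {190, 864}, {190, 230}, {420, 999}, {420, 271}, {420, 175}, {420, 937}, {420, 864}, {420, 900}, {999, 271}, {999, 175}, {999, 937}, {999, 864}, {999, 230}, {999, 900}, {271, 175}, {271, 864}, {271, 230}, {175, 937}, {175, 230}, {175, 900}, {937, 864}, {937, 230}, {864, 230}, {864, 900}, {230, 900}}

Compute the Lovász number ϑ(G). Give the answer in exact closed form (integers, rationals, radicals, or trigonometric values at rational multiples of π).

deg(525) = 17; N(525) = {518, 639, 594, 302, 449, 860, 571, 341, 101, 190, 420, 271, 175, 937, 864, 230, 900}.
Vertex 101 has 17 neighbors: 697, 518, 594, 302, 449, 571, 341, 525, 190, 420, 999, 271, 175, 937, 864, 230, 900.
N(190) = {697, 518, 639, 594, 302, 860, 571, 341, 525, 101, 420, 999, 175, 864, 230}, |N(190)| = 15.
N(271) = {697, 518, 639, 594, 302, 860, 571, 341, 525, 101, 420, 999, 175, 864, 230}, |N(271)| = 15.
Complete 5-partite, parts [5, 5, 4, 3, 3]: perfect, ϑ = α = 5.
Numerically 5.000000.
5 ≤ 5 ≤ 5: collapsed.

5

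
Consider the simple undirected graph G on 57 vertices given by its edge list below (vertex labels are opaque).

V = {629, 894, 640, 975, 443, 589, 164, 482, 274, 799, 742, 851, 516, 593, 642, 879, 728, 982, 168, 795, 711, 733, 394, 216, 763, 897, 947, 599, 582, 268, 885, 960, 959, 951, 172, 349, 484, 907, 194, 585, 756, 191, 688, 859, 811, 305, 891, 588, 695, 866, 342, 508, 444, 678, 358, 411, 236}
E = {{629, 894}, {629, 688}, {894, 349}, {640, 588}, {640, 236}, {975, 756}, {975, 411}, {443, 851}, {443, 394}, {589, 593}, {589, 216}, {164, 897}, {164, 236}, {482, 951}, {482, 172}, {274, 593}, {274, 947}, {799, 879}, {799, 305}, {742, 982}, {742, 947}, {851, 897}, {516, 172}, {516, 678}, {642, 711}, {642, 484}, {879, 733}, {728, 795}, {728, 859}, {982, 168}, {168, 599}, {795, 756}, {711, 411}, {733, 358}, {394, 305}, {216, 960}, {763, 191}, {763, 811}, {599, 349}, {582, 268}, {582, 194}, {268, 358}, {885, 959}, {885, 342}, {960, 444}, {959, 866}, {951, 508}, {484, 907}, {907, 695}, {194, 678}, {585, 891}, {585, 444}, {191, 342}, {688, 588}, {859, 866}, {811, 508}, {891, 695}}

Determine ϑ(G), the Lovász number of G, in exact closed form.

57*cos(pi/57)/(cos(pi/57) + 1)

N(516) = {172, 678}, |N(516)| = 2.
deg(443) = 2; N(443) = {851, 394}.
deg(236) = 2; N(236) = {640, 164}.
Vertex 411 has 2 neighbors: 975, 711.
G on 57 vertices is 2-regular; a single 57-cycle (edge-transitive).
spec(A) ≈ [2.0, 1.988, 1.952, 1.892, 1.809, 1.704, 1.578, 1.434, 1.271, 1.094, 0.903, 0.701, 0.491, 0.275, 0.055, -0.165, -0.383, -0.597, -0.803, -1.0, -1.184, -1.355, -1.508, -1.644, -1.759, -1.853, -1.925, -1.973, -1.997] (distinct, 3 d.p.).
λ_max=2, λ_min=-2*cos(pi/57); ϑ = −57·λ_min/(λ_max−λ_min) = 57*cos(pi/57)/(cos(pi/57) + 1).
= 28.4783… (decimal).
α=28, χ(Ḡ)=29; ϑ=57*cos(pi/57)/(cos(pi/57) + 1) lies between (both strict).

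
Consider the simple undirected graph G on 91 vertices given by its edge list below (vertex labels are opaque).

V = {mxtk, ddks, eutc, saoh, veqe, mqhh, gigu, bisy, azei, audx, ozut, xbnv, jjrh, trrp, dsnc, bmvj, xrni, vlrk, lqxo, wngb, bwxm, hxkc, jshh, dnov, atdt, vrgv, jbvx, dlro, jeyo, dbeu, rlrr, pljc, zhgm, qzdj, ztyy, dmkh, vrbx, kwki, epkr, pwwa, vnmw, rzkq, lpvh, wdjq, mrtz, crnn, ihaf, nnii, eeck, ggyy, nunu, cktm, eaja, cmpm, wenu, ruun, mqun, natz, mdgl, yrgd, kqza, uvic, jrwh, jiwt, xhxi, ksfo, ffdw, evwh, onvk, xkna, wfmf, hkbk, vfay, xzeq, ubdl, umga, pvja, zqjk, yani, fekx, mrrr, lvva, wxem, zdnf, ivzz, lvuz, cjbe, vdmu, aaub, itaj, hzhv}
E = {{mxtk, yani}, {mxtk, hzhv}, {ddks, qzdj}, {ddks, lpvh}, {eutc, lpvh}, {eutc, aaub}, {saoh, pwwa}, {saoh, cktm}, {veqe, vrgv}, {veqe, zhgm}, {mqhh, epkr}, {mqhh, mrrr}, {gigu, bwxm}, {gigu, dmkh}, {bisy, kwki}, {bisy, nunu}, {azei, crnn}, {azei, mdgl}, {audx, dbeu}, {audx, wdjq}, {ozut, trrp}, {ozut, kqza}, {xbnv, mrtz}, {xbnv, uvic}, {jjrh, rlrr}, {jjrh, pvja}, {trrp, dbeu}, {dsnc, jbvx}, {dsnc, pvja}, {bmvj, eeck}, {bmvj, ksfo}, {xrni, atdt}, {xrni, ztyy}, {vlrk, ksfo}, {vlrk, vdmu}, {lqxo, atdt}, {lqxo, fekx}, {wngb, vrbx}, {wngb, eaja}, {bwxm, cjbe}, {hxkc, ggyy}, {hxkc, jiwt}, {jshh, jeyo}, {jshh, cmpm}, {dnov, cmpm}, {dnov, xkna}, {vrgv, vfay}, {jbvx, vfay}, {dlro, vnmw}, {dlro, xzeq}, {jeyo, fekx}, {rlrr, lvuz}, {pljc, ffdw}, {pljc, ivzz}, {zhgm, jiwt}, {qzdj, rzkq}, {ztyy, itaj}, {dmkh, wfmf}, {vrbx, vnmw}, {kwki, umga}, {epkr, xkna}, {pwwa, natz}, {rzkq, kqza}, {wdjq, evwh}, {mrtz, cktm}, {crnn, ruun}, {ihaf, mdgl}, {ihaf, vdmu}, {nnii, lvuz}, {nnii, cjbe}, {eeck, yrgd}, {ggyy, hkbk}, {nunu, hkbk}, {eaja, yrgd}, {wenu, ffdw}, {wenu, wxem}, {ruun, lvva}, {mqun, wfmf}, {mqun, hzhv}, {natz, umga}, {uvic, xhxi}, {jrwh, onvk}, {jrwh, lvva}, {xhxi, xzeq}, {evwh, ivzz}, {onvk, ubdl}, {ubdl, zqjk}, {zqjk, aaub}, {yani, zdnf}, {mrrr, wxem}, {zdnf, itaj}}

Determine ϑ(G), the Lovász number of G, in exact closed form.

91*cos(pi/91)/(cos(pi/91) + 1)

deg(crnn) = 2; N(crnn) = {azei, ruun}.
N(ihaf) = {mdgl, vdmu}, |N(ihaf)| = 2.
deg(natz) = 2; N(natz) = {pwwa, umga}.
Vertex bisy has 2 neighbors: kwki, nunu.
G on 91 vertices is 2-regular; the odd cycle C_{91}.
spec(A) ≈ [2.0, 1.99523, 1.98096, 1.95725, 1.92421, 1.882, 1.83082, 1.77091, 1.70257, 1.62611, 1.54191, 1.45035, 1.35189, 1.24698, 1.13613, 1.01987, 0.89874, 0.77333, 0.64424, 0.51208, 0.37748, 0.24107, 0.10352, -0.03452, -0.1724, -0.30946, -0.44504, -0.5785, -0.70921, -0.83654, -0.95987, -1.07864, -1.19226, -1.30021, -1.40196, -1.49702, -1.58495, -1.66533, -1.73778, -1.80194, -1.85751, -1.90424, -1.94188, -1.97028, -1.98928, -1.99881] (distinct, 5 d.p.).
λ_max=2, λ_min=-2*cos(pi/91); ϑ = −91·λ_min/(λ_max−λ_min) = 91*cos(pi/91)/(cos(pi/91) + 1).
Numerically 45.486440158.
Lovász sandwich 45 ≤ 91*cos(pi/91)/(cos(pi/91) + 1) ≤ 46: both strict.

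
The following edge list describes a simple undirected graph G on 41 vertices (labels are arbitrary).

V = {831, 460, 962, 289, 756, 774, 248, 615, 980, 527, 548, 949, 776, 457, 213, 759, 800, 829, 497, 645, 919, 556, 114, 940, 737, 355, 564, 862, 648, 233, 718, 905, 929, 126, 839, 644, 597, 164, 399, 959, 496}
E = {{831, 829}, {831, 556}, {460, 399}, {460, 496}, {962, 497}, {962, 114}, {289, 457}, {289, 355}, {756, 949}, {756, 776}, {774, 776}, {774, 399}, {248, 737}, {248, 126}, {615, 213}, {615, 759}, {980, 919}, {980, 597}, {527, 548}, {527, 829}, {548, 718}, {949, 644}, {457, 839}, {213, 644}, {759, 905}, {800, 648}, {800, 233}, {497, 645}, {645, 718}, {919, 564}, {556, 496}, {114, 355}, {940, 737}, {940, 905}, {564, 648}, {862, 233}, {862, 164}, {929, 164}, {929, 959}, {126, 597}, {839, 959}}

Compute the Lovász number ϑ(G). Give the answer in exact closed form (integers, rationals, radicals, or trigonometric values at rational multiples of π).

Vertex 718 has 2 neighbors: 548, 645.
Vertex 940 has 2 neighbors: 737, 905.
Vertex 164 has 2 neighbors: 862, 929.
deg(497) = 2; N(497) = {962, 645}.
2-regular, N=41; a single 41-cycle (edge-transitive).
Distinct eigenvalues (to 4 d.p.): [2.0, 1.9766, 1.9068, 1.7923, 1.6359, 1.441, 1.2125, 0.9554, 0.676, 0.3808, 0.0766, -0.2294, -0.53, -0.8181, -1.0871, -1.3307, -1.543, -1.7191, -1.855, -1.9474, -1.9941].
Lovász (edge-transitive): ϑ = −41·(-2*cos(pi/41))/((2)−(-2*cos(pi/41))) = 41*cos(pi/41)/(cos(pi/41) + 1).
≈ 20.46988 (to 5 d.p.).
Lovász sandwich 20 ≤ 41*cos(pi/41)/(cos(pi/41) + 1) ≤ 21: both strict.

41*cos(pi/41)/(cos(pi/41) + 1)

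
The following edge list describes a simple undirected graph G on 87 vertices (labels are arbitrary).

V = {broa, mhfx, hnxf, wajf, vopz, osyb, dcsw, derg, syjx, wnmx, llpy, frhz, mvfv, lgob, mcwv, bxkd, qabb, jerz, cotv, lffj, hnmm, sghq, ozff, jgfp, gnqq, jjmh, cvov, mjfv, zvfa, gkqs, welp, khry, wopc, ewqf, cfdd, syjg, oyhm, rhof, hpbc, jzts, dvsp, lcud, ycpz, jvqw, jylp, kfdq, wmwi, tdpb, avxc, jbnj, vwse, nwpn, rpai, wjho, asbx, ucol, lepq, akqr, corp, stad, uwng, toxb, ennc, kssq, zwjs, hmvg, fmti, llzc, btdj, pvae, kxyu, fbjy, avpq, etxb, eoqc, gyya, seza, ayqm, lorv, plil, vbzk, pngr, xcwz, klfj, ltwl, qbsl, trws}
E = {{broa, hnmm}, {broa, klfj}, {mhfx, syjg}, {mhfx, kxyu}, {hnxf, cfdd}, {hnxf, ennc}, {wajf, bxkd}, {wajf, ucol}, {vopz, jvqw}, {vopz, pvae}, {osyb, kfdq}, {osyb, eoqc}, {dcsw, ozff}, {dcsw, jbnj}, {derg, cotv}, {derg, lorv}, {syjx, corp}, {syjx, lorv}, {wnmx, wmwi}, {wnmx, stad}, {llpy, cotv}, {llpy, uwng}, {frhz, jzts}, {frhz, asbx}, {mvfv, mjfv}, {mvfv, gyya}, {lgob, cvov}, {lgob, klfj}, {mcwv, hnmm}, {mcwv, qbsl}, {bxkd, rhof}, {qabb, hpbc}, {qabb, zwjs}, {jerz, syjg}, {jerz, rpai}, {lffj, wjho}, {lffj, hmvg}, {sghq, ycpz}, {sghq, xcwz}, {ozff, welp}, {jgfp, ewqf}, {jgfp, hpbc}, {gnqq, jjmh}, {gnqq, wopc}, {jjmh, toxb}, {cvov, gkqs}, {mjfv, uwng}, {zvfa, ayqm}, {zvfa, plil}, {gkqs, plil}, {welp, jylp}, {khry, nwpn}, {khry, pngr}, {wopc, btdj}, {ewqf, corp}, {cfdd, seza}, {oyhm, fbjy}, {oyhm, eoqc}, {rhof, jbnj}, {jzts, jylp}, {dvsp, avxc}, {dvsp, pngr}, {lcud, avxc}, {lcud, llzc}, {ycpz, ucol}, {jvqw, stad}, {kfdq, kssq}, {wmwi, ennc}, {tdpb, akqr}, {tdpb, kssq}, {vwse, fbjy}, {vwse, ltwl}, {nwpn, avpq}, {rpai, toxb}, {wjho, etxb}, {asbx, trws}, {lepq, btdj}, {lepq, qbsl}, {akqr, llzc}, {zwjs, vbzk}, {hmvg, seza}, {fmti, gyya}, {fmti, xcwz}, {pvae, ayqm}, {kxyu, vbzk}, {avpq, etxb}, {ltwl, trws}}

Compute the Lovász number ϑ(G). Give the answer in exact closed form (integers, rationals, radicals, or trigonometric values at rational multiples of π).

87*cos(pi/87)/(cos(pi/87) + 1)

deg(eoqc) = 2; N(eoqc) = {osyb, oyhm}.
deg(sghq) = 2; N(sghq) = {ycpz, xcwz}.
deg(dvsp) = 2; N(dvsp) = {avxc, pngr}.
N(lepq) = {btdj, qbsl}, |N(lepq)| = 2.
deg(v) = 2 for all v (|V|=87); the odd cycle C_{87}.
Distinct eigenvalues (to 4 d.p.): [2.0, 1.9948, 1.9792, 1.9532, 1.9171, 1.871, 1.8152, 1.7498, 1.6754, 1.5922, 1.5007, 1.4014, 1.2948, 1.1814, 1.0619, 0.9368, 0.8069, 0.6727, 0.5351, 0.3946, 0.2521, 0.1083, -0.0361, -0.1803, -0.3236, -0.4651, -0.6043, -0.7403, -0.8724, -1.0, -1.1224, -1.2389, -1.349, -1.452, -1.5475, -1.6348, -1.7137, -1.7836, -1.8443, -1.8953, -1.9364, -1.9675, -1.9883, -1.9987].
λ_max=2, λ_min=-2*cos(pi/87); ϑ = −87·λ_min/(λ_max−λ_min) = 87*cos(pi/87)/(cos(pi/87) + 1).
≈ 43.4858 (to 4 d.p.).
Lovász sandwich 43 ≤ 87*cos(pi/87)/(cos(pi/87) + 1) ≤ 44: both strict.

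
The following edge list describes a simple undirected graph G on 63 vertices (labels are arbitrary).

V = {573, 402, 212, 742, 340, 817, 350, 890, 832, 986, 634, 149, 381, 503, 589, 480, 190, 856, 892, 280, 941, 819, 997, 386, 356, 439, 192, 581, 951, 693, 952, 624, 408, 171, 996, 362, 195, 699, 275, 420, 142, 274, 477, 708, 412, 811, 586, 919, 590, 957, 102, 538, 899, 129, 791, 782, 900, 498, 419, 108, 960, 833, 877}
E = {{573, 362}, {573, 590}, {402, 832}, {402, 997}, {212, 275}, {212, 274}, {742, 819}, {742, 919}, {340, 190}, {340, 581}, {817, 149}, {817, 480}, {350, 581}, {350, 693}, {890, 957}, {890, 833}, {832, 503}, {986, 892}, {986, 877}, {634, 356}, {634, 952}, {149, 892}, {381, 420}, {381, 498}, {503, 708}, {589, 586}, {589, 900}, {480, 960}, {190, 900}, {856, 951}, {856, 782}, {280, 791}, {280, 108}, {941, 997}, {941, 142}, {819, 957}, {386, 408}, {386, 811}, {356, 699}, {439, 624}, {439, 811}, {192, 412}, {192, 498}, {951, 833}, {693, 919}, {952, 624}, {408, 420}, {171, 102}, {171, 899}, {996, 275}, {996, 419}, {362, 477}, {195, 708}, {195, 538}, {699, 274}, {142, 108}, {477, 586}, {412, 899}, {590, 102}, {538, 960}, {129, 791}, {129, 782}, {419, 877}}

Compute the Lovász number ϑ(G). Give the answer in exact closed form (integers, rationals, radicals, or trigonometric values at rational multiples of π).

N(190) = {340, 900}, |N(190)| = 2.
Vertex 782 has 2 neighbors: 856, 129.
N(420) = {381, 408}, |N(420)| = 2.
deg(589) = 2; N(589) = {586, 900}.
deg(v) = 2 for all v (|V|=63); the odd cycle C_{63}.
Distinct eigenvalues (to 4 d.p.): [2.0, 1.9901, 1.9603, 1.9111, 1.843, 1.7564, 1.6525, 1.5321, 1.3965, 1.247, 1.0851, 0.9124, 0.7307, 0.5417, 0.3473, 0.1495, -0.0499, -0.2487, -0.445, -0.637, -0.8226, -1.0, -1.1675, -1.3234, -1.4661, -1.5943, -1.7066, -1.8019, -1.8794, -1.9382, -1.9777, -1.9975].
λ_max=2, λ_min=-2*cos(pi/63); ϑ = −63·λ_min/(λ_max−λ_min) = 63*cos(pi/63)/(cos(pi/63) + 1).
Numerically 31.48041.
31 ≤ 63*cos(pi/63)/(cos(pi/63) + 1) ≤ 32: both strict.

63*cos(pi/63)/(cos(pi/63) + 1)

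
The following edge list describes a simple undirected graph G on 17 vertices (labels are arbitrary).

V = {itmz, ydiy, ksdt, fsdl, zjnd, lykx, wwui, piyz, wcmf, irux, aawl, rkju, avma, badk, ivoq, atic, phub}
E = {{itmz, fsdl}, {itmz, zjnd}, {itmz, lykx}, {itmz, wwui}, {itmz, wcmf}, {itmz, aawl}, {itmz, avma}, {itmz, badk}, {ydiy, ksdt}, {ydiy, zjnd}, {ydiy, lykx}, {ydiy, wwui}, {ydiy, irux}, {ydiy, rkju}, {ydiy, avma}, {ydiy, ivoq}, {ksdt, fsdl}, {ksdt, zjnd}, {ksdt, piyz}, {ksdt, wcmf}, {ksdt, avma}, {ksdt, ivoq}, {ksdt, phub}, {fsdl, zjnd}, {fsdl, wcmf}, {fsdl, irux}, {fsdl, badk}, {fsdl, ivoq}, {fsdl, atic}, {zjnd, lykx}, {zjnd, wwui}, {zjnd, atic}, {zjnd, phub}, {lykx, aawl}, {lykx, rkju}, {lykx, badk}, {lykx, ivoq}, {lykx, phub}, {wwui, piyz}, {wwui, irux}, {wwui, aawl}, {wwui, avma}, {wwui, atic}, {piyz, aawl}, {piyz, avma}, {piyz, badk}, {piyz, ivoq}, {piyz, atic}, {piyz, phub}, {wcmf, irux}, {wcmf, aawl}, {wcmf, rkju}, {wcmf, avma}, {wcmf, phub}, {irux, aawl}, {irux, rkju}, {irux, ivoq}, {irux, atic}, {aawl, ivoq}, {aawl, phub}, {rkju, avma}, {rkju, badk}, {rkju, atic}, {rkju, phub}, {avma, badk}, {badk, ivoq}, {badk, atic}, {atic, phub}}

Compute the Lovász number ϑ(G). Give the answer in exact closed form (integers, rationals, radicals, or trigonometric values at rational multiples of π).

sqrt(17)

Vertex itmz has 8 neighbors: fsdl, zjnd, lykx, wwui, wcmf, aawl, avma, badk.
N(ivoq) = {ydiy, ksdt, fsdl, lykx, piyz, irux, aawl, badk}, |N(ivoq)| = 8.
deg(lykx) = 8; N(lykx) = {itmz, ydiy, zjnd, aawl, rkju, badk, ivoq, phub}.
deg(badk) = 8; N(badk) = {itmz, fsdl, lykx, piyz, rkju, avma, ivoq, atic}.
17-vertex 8-regular graph: strongly regular (17,8,3,4).
A has 3 distinct eigenvalues ≈ [8.0, 1.5616, -2.5616].
Lovász: ϑ = −17(-sqrt(17)/2 - 1/2)/(8+-(-sqrt(17)/2 - 1/2)) = sqrt(17).
= 4.1231056… (decimal).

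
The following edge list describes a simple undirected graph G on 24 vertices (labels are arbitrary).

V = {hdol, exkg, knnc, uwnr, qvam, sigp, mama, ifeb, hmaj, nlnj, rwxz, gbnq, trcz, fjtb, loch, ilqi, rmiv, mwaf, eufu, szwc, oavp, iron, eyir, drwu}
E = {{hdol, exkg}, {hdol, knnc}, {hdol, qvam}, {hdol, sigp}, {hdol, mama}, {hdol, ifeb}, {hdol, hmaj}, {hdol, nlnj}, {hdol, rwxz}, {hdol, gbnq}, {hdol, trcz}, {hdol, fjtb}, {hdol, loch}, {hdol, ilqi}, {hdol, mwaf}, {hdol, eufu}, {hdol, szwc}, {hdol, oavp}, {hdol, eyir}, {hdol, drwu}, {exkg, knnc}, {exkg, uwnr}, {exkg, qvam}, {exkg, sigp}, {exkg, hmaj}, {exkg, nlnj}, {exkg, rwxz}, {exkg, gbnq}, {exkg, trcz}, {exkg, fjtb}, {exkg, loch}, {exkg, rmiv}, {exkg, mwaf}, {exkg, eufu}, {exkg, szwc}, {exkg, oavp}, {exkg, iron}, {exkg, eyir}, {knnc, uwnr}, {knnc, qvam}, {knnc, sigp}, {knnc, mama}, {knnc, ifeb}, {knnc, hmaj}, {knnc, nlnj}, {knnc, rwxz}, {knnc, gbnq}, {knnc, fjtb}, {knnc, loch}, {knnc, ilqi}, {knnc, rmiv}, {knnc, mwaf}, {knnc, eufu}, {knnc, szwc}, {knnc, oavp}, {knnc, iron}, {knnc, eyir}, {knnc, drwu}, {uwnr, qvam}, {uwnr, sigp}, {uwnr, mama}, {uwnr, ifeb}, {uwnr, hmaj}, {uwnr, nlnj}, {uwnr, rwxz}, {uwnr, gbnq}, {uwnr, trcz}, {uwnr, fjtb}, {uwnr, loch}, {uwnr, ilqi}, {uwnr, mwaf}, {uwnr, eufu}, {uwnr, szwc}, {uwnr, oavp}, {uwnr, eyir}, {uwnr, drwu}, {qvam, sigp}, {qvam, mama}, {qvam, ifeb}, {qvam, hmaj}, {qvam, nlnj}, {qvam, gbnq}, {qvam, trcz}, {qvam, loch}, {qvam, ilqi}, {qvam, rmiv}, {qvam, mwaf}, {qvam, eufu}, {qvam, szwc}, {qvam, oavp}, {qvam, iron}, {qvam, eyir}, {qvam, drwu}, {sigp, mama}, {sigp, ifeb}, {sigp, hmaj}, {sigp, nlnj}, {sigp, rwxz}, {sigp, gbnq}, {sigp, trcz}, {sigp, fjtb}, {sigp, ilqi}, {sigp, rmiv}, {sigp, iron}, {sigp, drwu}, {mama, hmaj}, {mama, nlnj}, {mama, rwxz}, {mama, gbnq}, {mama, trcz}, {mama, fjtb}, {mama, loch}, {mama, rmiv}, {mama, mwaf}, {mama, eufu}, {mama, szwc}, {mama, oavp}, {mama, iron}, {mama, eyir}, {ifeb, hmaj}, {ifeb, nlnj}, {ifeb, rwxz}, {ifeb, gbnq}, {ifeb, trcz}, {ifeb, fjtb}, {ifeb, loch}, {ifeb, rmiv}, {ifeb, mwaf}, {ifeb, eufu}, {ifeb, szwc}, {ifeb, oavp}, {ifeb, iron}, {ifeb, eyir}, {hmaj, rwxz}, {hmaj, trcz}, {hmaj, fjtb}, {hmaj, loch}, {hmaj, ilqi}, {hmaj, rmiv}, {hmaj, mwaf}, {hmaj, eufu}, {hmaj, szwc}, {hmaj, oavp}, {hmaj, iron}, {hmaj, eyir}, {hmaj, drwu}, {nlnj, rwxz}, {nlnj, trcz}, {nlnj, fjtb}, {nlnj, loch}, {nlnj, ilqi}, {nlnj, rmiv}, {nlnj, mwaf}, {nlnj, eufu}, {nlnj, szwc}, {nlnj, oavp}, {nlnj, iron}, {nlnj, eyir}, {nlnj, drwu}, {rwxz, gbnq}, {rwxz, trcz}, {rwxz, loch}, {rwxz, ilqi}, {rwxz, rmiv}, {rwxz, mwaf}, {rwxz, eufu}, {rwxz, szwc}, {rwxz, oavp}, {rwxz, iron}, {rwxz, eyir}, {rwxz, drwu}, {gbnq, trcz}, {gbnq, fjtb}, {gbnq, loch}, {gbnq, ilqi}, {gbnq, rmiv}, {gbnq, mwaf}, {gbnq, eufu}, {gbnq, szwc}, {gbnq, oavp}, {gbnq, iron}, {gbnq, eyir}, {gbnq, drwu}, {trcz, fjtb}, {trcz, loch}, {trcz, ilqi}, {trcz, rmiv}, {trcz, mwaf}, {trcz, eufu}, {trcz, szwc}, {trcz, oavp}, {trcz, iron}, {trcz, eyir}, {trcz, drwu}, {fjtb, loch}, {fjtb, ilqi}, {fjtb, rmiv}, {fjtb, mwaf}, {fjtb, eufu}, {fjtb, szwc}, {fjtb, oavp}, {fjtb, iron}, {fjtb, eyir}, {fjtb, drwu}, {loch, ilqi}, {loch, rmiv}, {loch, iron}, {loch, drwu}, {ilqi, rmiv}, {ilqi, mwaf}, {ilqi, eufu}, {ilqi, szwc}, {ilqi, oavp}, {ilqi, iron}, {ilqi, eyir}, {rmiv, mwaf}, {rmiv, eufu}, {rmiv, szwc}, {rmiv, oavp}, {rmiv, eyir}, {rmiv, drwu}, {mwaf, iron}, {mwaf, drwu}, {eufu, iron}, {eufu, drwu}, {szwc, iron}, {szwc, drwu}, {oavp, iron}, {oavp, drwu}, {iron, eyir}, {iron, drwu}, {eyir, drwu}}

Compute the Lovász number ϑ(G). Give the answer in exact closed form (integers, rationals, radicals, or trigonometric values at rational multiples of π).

deg(eufu) = 17; N(eufu) = {hdol, exkg, knnc, uwnr, qvam, mama, ifeb, hmaj, nlnj, rwxz, gbnq, trcz, fjtb, ilqi, rmiv, iron, drwu}.
deg(fjtb) = 21; N(fjtb) = {hdol, exkg, knnc, uwnr, sigp, mama, ifeb, hmaj, nlnj, gbnq, trcz, loch, ilqi, rmiv, mwaf, eufu, szwc, oavp, iron, eyir, drwu}.
deg(uwnr) = 20; N(uwnr) = {exkg, knnc, qvam, sigp, mama, ifeb, hmaj, nlnj, rwxz, gbnq, trcz, fjtb, loch, ilqi, mwaf, eufu, szwc, oavp, eyir, drwu}.
N(hdol) = {exkg, knnc, qvam, sigp, mama, ifeb, hmaj, nlnj, rwxz, gbnq, trcz, fjtb, loch, ilqi, mwaf, eufu, szwc, oavp, eyir, drwu}, |N(hdol)| = 20.
G = K_{7,5,4,3,3,2}: α = 7 = χ(Ḡ), so ϑ = 7.
≈ 7.0000 (to 4 d.p.).
α=7, χ(Ḡ)=7; ϑ=7 lies between (collapsed).

7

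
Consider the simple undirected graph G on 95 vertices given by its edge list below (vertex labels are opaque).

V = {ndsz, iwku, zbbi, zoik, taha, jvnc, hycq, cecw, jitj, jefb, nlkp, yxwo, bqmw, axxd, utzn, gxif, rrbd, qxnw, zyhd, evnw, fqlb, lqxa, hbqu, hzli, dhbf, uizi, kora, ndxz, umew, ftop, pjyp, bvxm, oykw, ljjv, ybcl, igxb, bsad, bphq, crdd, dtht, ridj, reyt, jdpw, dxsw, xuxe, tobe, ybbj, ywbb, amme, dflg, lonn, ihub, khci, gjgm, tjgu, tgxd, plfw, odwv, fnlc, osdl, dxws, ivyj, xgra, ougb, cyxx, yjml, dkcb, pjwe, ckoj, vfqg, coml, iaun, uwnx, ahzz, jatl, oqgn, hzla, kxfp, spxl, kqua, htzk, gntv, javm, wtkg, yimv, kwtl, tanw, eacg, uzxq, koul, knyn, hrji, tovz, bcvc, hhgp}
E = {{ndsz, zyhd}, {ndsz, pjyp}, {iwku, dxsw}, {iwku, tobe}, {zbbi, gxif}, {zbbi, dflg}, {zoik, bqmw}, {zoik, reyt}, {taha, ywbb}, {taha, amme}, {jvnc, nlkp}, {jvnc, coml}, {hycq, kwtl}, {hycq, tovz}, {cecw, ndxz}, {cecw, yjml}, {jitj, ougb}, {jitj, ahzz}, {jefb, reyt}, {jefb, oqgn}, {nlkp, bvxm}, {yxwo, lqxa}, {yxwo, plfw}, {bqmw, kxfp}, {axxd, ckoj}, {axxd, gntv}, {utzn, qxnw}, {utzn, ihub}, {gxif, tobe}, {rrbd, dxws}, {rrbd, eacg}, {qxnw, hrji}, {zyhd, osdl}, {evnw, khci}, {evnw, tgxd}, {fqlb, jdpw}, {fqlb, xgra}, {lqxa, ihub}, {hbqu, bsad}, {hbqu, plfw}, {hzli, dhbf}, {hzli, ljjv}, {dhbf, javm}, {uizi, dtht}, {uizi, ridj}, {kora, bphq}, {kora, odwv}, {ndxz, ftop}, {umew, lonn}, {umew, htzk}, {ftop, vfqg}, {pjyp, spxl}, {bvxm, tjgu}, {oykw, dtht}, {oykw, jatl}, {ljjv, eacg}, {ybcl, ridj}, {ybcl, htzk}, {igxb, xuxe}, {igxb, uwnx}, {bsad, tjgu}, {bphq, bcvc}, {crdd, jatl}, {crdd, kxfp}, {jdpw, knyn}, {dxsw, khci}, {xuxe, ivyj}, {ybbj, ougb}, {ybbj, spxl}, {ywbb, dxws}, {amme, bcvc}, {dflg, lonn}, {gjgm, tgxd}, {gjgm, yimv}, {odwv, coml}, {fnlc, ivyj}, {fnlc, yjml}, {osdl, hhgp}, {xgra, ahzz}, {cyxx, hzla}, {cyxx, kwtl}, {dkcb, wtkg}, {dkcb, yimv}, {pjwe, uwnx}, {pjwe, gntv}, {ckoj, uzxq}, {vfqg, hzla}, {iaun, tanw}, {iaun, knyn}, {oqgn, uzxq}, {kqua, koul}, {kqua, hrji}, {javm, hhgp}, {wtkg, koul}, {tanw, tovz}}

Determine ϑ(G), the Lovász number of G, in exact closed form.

95*cos(pi/95)/(cos(pi/95) + 1)

deg(oqgn) = 2; N(oqgn) = {jefb, uzxq}.
Vertex hrji has 2 neighbors: qxnw, kqua.
deg(oykw) = 2; N(oykw) = {dtht, jatl}.
N(zbbi) = {gxif, dflg}, |N(zbbi)| = 2.
2-regular, N=95; connected 2-regular on 95 ⇒ C_{95}.
Distinct eigenvalues (to 6 d.p.): [2.0, 1.995627, 1.982528, 1.96076, 1.930418, 1.891634, 1.84458, 1.789459, 1.726513, 1.656018, 1.578281, 1.493643, 1.402474, 1.305172, 1.202162, 1.093896, 0.980847, 0.863509, 0.742394, 0.618034, 0.490971, 0.361761, 0.230969, 0.099168, -0.033068, -0.165159, -0.296527, -0.426599, -0.554806, -0.680586, -0.803391, -0.922682, -1.037939, -1.148657, -1.254353, -1.354563, -1.44885, -1.536802, -1.618034, -1.692191, -1.758948, -1.818013, -1.869129, -1.912072, -1.946653, -1.972723, -1.990166, -1.998907].
ϑ = −N·λ_min/(λ_max−λ_min) = −95·(-2*cos(pi/95))/(2−(-2*cos(pi/95))) = 95*cos(pi/95)/(cos(pi/95) + 1).
Numerically 47.487011311.
α=47, χ(Ḡ)=48; ϑ=95*cos(pi/95)/(cos(pi/95) + 1) lies between (both strict).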